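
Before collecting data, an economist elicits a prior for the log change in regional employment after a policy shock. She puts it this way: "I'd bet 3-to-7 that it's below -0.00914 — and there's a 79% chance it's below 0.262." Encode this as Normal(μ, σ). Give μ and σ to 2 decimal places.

For Normal(μ,σ), the p-quantile is μ + z_p·σ. Here z_{0.3} = -0.5244, z_{0.79} = 0.8064.
So -0.00914 = μ − 0.5244σ and 0.262 = μ + 0.8064σ.
Subtracting: σ = (0.262 − -0.00914)/(0.8064 − (-0.5244)) = 0.20.
Then μ = -0.00914 − (-0.5244)·0.20 = 0.10.

μ = 0.10, σ = 0.20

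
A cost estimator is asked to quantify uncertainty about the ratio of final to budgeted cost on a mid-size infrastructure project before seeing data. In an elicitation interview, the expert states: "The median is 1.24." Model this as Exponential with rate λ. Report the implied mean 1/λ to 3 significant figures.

mean ≈ 1.79

Exponential median = ln 2 / λ, so λ = ln 2 / 1.24 = 0.559.
Mean = 1/λ = 1.79.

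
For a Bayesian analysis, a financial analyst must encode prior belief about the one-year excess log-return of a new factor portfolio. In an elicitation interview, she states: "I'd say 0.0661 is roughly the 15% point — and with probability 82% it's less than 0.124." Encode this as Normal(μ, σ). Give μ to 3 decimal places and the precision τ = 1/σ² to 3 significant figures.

The p-quantile of Normal(μ,σ) is μ + z_p·σ, with z_{0.15} = -1.036 and z_{0.82} = 0.9154.
Eliminate σ: μ = (z₂·x₁ − z₁·x₂)/(z₂ − z₁) = (0.9154·0.0661 − (-1.036)·0.124)/1.952 = 0.097.
Then σ = (x₂ − x₁)/(z₂ − z₁) = (0.124 − 0.0661)/1.952 = 0.030.
Precision τ = 1/σ² = 1/0.02966² = 1140.

μ = 0.097, τ = 1140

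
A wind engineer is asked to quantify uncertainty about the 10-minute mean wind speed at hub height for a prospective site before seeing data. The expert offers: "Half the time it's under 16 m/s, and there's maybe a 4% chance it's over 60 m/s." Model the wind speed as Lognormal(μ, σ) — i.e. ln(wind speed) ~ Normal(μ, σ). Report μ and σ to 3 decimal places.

If T ~ Lognormal(μ,σ) then ln T ~ Normal(μ,σ), so the p-quantile of ln T is μ + z_p·σ.
ln(16) = 2.773 and ln(60) = 4.094; z_{0.5} = 0, z_{0.96} = 1.751.
σ = (4.094 − 2.773)/(1.751 − (0)) = 0.755.
μ = 2.773 − (0)·0.755 = 2.773.

μ ≈ 2.773, σ ≈ 0.755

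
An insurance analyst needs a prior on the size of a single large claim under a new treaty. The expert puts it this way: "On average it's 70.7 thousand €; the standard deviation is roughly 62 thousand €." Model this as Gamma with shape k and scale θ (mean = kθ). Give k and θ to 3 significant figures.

k ≈ 1.3, θ ≈ 54.4

For Gamma(k, scale θ): mean = kθ, variance = kθ², so CV = 1/√k.
CV = SD/mean = 62/70.7 = 0.8769, hence k = 1/CV² = 1.3.
Then θ = mean/k = 70.7/1.3 = 54.4.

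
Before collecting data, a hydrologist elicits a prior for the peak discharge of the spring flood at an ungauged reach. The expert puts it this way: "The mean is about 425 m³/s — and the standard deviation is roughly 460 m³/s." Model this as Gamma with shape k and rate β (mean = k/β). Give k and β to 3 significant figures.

k ≈ 0.854, β ≈ 0.00201

For Gamma(k, rate β): mean = k/β, variance = k/β², so CV = 1/√k.
CV = SD/mean = 460/425 = 1.082, hence k = 1/CV² = 0.854.
Then β = k/mean = 0.854/425 = 0.00201.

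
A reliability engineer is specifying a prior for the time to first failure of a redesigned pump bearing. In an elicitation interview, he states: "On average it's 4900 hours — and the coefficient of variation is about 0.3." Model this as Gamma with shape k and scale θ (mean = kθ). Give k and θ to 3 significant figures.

k ≈ 11.1, θ ≈ 441

For Gamma(k, scale θ): mean = kθ, variance = kθ², so CV = 1/√k.
CV = 0.3, hence k = 1/CV² = 11.1.
Then θ = mean/k = 4900/11.1 = 441.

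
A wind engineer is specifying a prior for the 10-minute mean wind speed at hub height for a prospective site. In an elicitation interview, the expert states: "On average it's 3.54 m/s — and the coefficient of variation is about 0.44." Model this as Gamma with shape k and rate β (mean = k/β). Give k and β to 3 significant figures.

k ≈ 5.17, β ≈ 1.46

For Gamma(k, rate β): mean = k/β, variance = k/β², so CV = 1/√k.
CV = 0.44, hence k = 1/CV² = 5.17.
Then β = k/mean = 5.17/3.54 = 1.46.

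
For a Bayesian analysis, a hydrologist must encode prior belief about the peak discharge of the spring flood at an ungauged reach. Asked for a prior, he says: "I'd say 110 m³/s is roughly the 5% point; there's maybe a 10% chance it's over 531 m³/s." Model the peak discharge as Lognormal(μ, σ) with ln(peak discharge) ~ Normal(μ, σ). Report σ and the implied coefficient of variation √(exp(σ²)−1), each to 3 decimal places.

σ ≈ 0.538, CV ≈ 0.579

If T ~ Lognormal(μ,σ) then ln T ~ Normal(μ,σ), so the p-quantile of ln T is μ + z_p·σ.
ln(110) = 4.7 and ln(531) = 6.275; z_{0.05} = -1.645, z_{0.9} = 1.282.
σ = (6.275 − 4.7)/(1.282 − (-1.645)) = 0.538.
μ = 4.7 − (-1.645)·0.538 = 5.585.
CV = √(exp(σ²)−1) = √(exp(0.2894)−1) = 0.579.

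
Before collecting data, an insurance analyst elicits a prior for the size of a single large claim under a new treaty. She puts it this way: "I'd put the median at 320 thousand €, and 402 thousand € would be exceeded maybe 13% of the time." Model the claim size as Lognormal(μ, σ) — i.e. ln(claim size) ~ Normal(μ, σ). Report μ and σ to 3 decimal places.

μ ≈ 5.768, σ ≈ 0.203

If T ~ Lognormal(μ,σ) then ln T ~ Normal(μ,σ), so the p-quantile of ln T is μ + z_p·σ.
ln(320) = 5.768 and ln(402) = 5.996; z_{0.5} = 0, z_{0.87} = 1.126.
σ = (5.996 − 5.768)/(1.126 − (0)) = 0.203.
μ = 5.768 − (0)·0.203 = 5.768.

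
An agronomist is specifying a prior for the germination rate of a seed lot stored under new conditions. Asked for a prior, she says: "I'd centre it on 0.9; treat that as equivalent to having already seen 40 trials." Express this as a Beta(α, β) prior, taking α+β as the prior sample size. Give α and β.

α = 36, β = 4

Under the effective-sample-size interpretation, Beta(α, β) has prior mean α/(α+β) and prior sample size α+β.
So α+β = 40 and α/(α+β) = 0.9, giving α = 0.9·40 = 36 and β = 40 − 36 = 4.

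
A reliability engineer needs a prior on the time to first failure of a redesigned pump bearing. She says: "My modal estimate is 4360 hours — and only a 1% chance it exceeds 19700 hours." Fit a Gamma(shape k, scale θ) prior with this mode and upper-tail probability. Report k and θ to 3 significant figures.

Gamma(k,θ) with k>1 has mode (k−1)θ, so θ = 4360/(k−1).
Need P(X < 19700) = 0.99 with θ tied to k this way. Start at k = 2, θ = 4360: P(X<19700) ≈ 0.940.
Too low — raise k to concentrate. Iterating converges to k ≈ 2.78.
Then θ = 4360/(2.78−1) ≈ 2460.

k ≈ 2.78, θ ≈ 2460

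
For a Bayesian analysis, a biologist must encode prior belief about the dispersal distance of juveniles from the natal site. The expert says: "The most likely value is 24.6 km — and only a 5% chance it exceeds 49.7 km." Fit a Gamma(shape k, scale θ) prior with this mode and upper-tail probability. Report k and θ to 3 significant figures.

k ≈ 6.6, θ ≈ 4.39

Gamma(k,θ) with k>1 has mode (k−1)θ, so θ = 24.6/(k−1).
Need P(X < 49.7) = 0.95 with θ tied to k this way. Start at k = 2, θ = 24.6: P(X<49.7) ≈ 0.599.
Too low — raise k to concentrate. Iterating converges to k ≈ 6.6.
Then θ = 24.6/(6.6−1) ≈ 4.39.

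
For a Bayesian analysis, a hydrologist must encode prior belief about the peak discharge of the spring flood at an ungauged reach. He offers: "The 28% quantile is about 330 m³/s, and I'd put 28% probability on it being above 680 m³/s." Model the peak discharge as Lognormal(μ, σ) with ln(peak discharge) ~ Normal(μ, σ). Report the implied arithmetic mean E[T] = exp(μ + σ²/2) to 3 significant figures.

E[T] ≈ 574 m³/s

If T ~ Lognormal(μ,σ) then ln T ~ Normal(μ,σ), so the p-quantile of ln T is μ + z_p·σ.
ln(330) = 5.799 and ln(680) = 6.522; z_{0.28} = -0.5828, z_{0.72} = 0.5828.
σ = (6.522 − 5.799)/(0.5828 − (-0.5828)) = 0.620.
μ = 5.799 − (-0.5828)·0.620 = 6.161.
E[T] = exp(μ + σ²/2) = exp(6.161 + 0.1923) = 574 m³/s.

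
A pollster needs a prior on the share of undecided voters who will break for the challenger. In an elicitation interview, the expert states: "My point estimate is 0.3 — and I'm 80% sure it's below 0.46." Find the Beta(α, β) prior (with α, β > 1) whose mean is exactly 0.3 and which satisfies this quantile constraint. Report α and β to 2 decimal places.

With mean 0.3 fixed, write α = 0.3s, β = 0.7s where s = α+β.
Need P(θ < 0.46) = 0.8 under Beta(0.3s, 0.7s). Normal approximation: (q−m)/√(m(1−m)/s) ≈ z_{0.8} = 0.842, so s ≈ 0.3·0.7·(0.842)²/(0.46−0.3)² = 5.8.
At s = 5.8: P(θ<0.46) ≈ 0.809. Adjusting to match 0.8 gives s ≈ 5.26.
So α = 0.3·5.26 ≈ 1.58, β = 0.7·5.26 ≈ 3.68.

α ≈ 1.58, β ≈ 3.68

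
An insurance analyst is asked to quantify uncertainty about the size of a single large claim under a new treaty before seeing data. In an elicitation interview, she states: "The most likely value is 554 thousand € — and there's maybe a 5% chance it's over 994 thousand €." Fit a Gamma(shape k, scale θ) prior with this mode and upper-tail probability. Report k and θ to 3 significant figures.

Gamma(k,θ) with k>1 has mode (k−1)θ, so θ = 554/(k−1).
Need P(X < 994) = 0.95 with θ tied to k this way. Start at k = 2, θ = 554: P(X<994) ≈ 0.535.
Too low — raise k to concentrate. Iterating converges to k ≈ 9.16.
Then θ = 554/(9.16−1) ≈ 67.9.

k ≈ 9.16, θ ≈ 67.9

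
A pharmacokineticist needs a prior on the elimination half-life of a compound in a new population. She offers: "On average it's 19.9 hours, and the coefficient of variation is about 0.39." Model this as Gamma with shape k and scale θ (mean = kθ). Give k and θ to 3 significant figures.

k ≈ 6.57, θ ≈ 3.03

For Gamma(k, scale θ): mean = kθ, variance = kθ², so CV = 1/√k.
CV = 0.39, hence k = 1/CV² = 6.57.
Then θ = mean/k = 19.9/6.57 = 3.03.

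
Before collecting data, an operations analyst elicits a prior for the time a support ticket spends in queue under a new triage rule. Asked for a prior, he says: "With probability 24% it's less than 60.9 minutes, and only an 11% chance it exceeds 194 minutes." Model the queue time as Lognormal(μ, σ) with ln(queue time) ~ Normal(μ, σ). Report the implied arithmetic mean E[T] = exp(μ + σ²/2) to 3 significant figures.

E[T] ≈ 111 minutes

If T ~ Lognormal(μ,σ) then ln T ~ Normal(μ,σ), so the p-quantile of ln T is μ + z_p·σ.
ln(60.9) = 4.109 and ln(194) = 5.268; z_{0.24} = -0.7063, z_{0.89} = 1.227.
σ = (5.268 − 4.109)/(1.227 − (-0.7063)) = 0.599.
μ = 4.109 − (-0.7063)·0.599 = 4.533.
E[T] = exp(μ + σ²/2) = exp(4.533 + 0.1797) = 111 minutes.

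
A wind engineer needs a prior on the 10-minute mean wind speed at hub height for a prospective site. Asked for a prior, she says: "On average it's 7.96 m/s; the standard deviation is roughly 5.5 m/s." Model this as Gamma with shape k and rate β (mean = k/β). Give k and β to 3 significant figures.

k ≈ 2.09, β ≈ 0.263

For Gamma(k, rate β): mean = k/β, variance = k/β², so CV = 1/√k.
CV = SD/mean = 5.5/7.96 = 0.691, hence k = 1/CV² = 2.09.
Then β = k/mean = 2.09/7.96 = 0.263.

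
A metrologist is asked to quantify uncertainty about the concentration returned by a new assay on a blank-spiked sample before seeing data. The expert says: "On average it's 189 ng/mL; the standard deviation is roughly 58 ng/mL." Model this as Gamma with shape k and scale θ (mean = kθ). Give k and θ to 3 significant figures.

For Gamma(k, scale θ): mean = kθ, variance = kθ², so CV = 1/√k.
CV = SD/mean = 58/189 = 0.3069, hence k = 1/CV² = 10.6.
Then θ = mean/k = 189/10.6 = 17.8.

k ≈ 10.6, θ ≈ 17.8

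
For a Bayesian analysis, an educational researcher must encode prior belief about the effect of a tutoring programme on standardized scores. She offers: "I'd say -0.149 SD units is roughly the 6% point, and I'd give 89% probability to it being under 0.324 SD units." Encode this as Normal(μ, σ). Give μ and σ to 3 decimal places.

For Normal(μ,σ), the p-quantile is μ + z_p·σ. Here z_{0.06} = -1.555, z_{0.89} = 1.227.
So -0.149 = μ − 1.555σ and 0.324 = μ + 1.227σ.
Subtracting: σ = (0.324 − -0.149)/(1.227 − (-1.555)) = 0.170.
Then μ = -0.149 − (-1.555)·0.170 = 0.115.

μ = 0.115, σ = 0.170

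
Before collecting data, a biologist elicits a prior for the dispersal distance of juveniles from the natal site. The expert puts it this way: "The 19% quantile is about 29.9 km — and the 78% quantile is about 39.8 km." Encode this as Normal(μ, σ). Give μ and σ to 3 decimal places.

μ = 35.167, σ = 6.000

The p-quantile of Normal(μ,σ) is μ + z_p·σ, with z_{0.19} = -0.8779 and z_{0.78} = 0.7722.
Eliminate σ: μ = (z₂·x₁ − z₁·x₂)/(z₂ − z₁) = (0.7722·29.9 − (-0.8779)·39.8)/1.65 = 35.167.
Then σ = (x₂ − x₁)/(z₂ − z₁) = (39.8 − 29.9)/1.65 = 6.000.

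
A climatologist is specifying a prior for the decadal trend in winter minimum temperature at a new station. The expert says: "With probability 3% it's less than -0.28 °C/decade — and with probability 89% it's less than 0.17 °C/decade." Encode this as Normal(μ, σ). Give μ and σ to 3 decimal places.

μ = -0.008, σ = 0.145

For Normal(μ,σ), the p-quantile is μ + z_p·σ. Here z_{0.03} = -1.881, z_{0.89} = 1.227.
So -0.28 = μ − 1.881σ and 0.17 = μ + 1.227σ.
Subtracting: σ = (0.17 − -0.28)/(1.227 − (-1.881)) = 0.145.
Then μ = -0.28 − (-1.881)·0.145 = -0.008.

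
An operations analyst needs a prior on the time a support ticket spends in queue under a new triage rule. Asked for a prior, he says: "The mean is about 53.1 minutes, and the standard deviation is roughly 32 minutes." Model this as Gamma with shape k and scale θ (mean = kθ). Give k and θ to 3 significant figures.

For Gamma(k, scale θ): mean = kθ, variance = kθ², so CV = 1/√k.
CV = SD/mean = 32/53.1 = 0.6026, hence k = 1/CV² = 2.75.
Then θ = mean/k = 53.1/2.75 = 19.3.

k ≈ 2.75, θ ≈ 19.3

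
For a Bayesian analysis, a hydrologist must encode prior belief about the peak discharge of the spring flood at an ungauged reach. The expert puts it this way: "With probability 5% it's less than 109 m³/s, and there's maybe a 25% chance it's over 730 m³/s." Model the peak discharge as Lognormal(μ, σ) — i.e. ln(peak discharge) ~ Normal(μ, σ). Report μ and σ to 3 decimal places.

If T ~ Lognormal(μ,σ) then ln T ~ Normal(μ,σ), so the p-quantile of ln T is μ + z_p·σ.
ln(109) = 4.691 and ln(730) = 6.593; z_{0.05} = -1.645, z_{0.75} = 0.6745.
σ = (6.593 − 4.691)/(0.6745 − (-1.645)) = 0.820.
μ = 4.691 − (-1.645)·0.820 = 6.040.

μ ≈ 6.040, σ ≈ 0.820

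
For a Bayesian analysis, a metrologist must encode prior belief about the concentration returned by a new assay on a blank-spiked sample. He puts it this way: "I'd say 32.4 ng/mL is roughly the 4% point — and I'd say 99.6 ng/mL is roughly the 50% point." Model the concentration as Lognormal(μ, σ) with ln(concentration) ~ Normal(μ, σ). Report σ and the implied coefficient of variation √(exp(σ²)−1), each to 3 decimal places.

σ ≈ 0.641, CV ≈ 0.713

If T ~ Lognormal(μ,σ) then ln T ~ Normal(μ,σ), so the p-quantile of ln T is μ + z_p·σ.
ln(32.4) = 3.478 and ln(99.6) = 4.601; z_{0.04} = -1.751, z_{0.5} = 0.
σ = (4.601 − 3.478)/(0 − (-1.751)) = 0.641.
μ = 3.478 − (-1.751)·0.641 = 4.601.
CV = √(exp(σ²)−1) = √(exp(0.4115)−1) = 0.713.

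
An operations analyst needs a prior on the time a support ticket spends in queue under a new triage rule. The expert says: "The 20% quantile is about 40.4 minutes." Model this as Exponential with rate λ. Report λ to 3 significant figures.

P(T < 40.4) = 1 − e^(−λ·40.4) = 0.2, so λ = −ln(1−0.2)/40.4 = −ln(0.8)/40.4 = 0.00552.

λ ≈ 0.00552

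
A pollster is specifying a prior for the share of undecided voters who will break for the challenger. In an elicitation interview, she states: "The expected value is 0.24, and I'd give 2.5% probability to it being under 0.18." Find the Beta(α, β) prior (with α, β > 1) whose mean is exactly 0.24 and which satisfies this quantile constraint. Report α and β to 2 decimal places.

α ≈ 42.24, β ≈ 133.75

With mean 0.24 fixed, write α = 0.24s, β = 0.76s where s = α+β.
Need P(θ < 0.18) = 0.025 under Beta(0.24s, 0.76s). Normal approximation: (q−m)/√(m(1−m)/s) ≈ z_{0.025} = -1.96, so s ≈ 0.24·0.76·(-1.96)²/(0.18−0.24)² = 194.6.
At s = 194.6: P(θ<0.18) ≈ 0.019. Adjusting to match 0.025 gives s ≈ 175.99.
So α = 0.24·175.99 ≈ 42.24, β = 0.76·175.99 ≈ 133.75.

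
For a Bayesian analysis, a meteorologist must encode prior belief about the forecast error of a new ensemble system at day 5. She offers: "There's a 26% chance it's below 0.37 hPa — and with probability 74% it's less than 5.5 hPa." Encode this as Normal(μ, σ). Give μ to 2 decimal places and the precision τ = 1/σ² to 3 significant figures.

The p-quantile of Normal(μ,σ) is μ + z_p·σ, with z_{0.26} = -0.6433 and z_{0.74} = 0.6433.
Eliminate σ: μ = (z₂·x₁ − z₁·x₂)/(z₂ − z₁) = (0.6433·0.37 − (-0.6433)·5.5)/1.287 = 2.94.
Then σ = (x₂ − x₁)/(z₂ − z₁) = (5.5 − 0.37)/1.287 = 3.99.
Precision τ = 1/σ² = 1/3.987² = 0.0629.

μ = 2.94, τ = 0.0629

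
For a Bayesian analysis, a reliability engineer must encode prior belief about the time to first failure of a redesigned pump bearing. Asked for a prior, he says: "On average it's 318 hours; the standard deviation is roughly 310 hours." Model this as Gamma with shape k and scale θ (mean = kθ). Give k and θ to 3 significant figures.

For Gamma(k, scale θ): mean = kθ, variance = kθ², so CV = 1/√k.
CV = SD/mean = 310/318 = 0.9748, hence k = 1/CV² = 1.05.
Then θ = mean/k = 318/1.05 = 302.

k ≈ 1.05, θ ≈ 302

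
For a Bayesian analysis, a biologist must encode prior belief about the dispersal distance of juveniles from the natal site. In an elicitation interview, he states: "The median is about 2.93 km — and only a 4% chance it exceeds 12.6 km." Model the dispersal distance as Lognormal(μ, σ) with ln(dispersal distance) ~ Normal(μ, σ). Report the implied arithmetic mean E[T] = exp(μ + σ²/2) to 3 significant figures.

If T ~ Lognormal(μ,σ) then ln T ~ Normal(μ,σ), so the p-quantile of ln T is μ + z_p·σ.
ln(2.93) = 1.075 and ln(12.6) = 2.534; z_{0.5} = 0, z_{0.96} = 1.751.
σ = (2.534 − 1.075)/(1.751 − (0)) = 0.833.
μ = 1.075 − (0)·0.833 = 1.075.
E[T] = exp(μ + σ²/2) = exp(1.075 + 0.3471) = 4.15 km.

E[T] ≈ 4.15 km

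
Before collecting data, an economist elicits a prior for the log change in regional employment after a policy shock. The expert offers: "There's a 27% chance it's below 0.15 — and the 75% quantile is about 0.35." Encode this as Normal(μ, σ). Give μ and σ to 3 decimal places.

The p-quantile of Normal(μ,σ) is μ + z_p·σ, with z_{0.27} = -0.6128 and z_{0.75} = 0.6745.
Eliminate σ: μ = (z₂·x₁ − z₁·x₂)/(z₂ − z₁) = (0.6745·0.15 − (-0.6128)·0.35)/1.287 = 0.245.
Then σ = (x₂ − x₁)/(z₂ − z₁) = (0.35 − 0.15)/1.287 = 0.155.

μ = 0.245, σ = 0.155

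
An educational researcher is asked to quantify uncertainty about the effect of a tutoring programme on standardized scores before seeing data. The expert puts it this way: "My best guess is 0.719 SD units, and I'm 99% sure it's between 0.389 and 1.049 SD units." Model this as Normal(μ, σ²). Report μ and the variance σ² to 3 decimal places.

A symmetric 99% interval runs μ ± z·σ with z = 2.576.
Half-width = 0.33, so σ = 0.33/2.576 = 0.1281 and σ² = 0.016.
μ is the stated best guess, 0.719.

μ = 0.719, σ² = 0.016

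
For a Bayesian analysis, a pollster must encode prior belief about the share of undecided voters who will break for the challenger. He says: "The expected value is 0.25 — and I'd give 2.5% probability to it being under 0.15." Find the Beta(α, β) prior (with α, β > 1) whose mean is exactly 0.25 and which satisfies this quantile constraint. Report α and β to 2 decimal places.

With mean 0.25 fixed, write α = 0.25s, β = 0.75s where s = α+β.
Need P(θ < 0.15) = 0.025 under Beta(0.25s, 0.75s). Normal approximation: (q−m)/√(m(1−m)/s) ≈ z_{0.025} = -1.96, so s ≈ 0.25·0.75·(-1.96)²/(0.15−0.25)² = 72.0.
At s = 72.0: P(θ<0.15) ≈ 0.016. Adjusting to match 0.025 gives s ≈ 60.24.
So α = 0.25·60.24 ≈ 15.06, β = 0.75·60.24 ≈ 45.18.

α ≈ 15.06, β ≈ 45.18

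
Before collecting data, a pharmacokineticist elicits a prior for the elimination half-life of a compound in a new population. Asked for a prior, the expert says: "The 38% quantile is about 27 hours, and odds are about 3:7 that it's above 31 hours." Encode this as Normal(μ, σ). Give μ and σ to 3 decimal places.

For Normal(μ,σ), the p-quantile is μ + z_p·σ. Here z_{0.38} = -0.3055, z_{0.7} = 0.5244.
So 27 = μ − 0.3055σ and 31 = μ + 0.5244σ.
Subtracting: σ = (31 − 27)/(0.5244 − (-0.3055)) = 4.820.
Then μ = 27 − (-0.3055)·4.820 = 28.472.

μ = 28.472, σ = 4.820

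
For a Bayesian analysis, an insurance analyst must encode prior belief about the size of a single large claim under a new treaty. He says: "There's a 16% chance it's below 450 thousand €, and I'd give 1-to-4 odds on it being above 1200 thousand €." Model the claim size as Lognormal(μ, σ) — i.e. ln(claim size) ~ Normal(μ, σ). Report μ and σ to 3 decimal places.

If T ~ Lognormal(μ,σ) then ln T ~ Normal(μ,σ), so the p-quantile of ln T is μ + z_p·σ.
ln(450) = 6.109 and ln(1200) = 7.09; z_{0.16} = -0.9945, z_{0.8} = 0.8416.
σ = (7.09 − 6.109)/(0.8416 − (-0.9945)) = 0.534.
μ = 6.109 − (-0.9945)·0.534 = 6.640.

μ ≈ 6.640, σ ≈ 0.534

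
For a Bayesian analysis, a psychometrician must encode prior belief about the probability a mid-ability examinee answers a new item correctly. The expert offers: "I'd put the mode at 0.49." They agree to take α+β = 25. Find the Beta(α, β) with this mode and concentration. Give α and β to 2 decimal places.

α = 12.27, β = 12.73

For α,β > 1 the Beta mode is (α−1)/(α+β−2). With α+β = 25, the mode is (α−1)/23.
Set (α−1)/23 = 0.49 → α = 1 + 0.49·23 = 12.27.
β = 25 − α = 12.73.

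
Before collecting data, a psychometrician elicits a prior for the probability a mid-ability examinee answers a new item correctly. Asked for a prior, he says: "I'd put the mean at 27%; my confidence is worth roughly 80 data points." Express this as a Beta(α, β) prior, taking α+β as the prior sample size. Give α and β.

α = 21.6, β = 58.4

Under the effective-sample-size interpretation, Beta(α, β) has prior mean α/(α+β) and prior sample size α+β.
So α+β = 80 and α/(α+β) = 0.27, giving α = 0.27·80 = 21.6 and β = 80 − 21.6 = 58.4.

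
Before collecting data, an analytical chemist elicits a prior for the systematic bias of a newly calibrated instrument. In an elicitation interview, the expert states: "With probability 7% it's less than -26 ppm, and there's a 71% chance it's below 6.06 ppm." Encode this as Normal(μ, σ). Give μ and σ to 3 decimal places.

μ = -2.683, σ = 15.800

For Normal(μ,σ), the p-quantile is μ + z_p·σ. Here z_{0.07} = -1.476, z_{0.71} = 0.5534.
So -26 = μ − 1.476σ and 6.06 = μ + 0.5534σ.
Subtracting: σ = (6.06 − -26)/(0.5534 − (-1.476)) = 15.800.
Then μ = -26 − (-1.476)·15.800 = -2.683.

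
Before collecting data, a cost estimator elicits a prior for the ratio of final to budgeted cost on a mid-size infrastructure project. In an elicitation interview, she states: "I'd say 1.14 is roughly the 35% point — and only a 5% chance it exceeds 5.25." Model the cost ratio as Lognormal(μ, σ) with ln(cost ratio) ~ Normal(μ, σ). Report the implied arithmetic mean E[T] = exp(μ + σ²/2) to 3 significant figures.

If T ~ Lognormal(μ,σ) then ln T ~ Normal(μ,σ), so the p-quantile of ln T is μ + z_p·σ.
ln(1.14) = 0.131 and ln(5.25) = 1.658; z_{0.35} = -0.3853, z_{0.95} = 1.645.
σ = (1.658 − 0.131)/(1.645 − (-0.3853)) = 0.752.
μ = 0.131 − (-0.3853)·0.752 = 0.421.
E[T] = exp(μ + σ²/2) = exp(0.421 + 0.2829) = 2.02.

E[T] ≈ 2.02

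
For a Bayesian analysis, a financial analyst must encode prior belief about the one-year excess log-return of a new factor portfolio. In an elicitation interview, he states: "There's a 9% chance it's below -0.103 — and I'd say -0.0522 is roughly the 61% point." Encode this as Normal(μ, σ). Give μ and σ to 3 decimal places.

For Normal(μ,σ), the p-quantile is μ + z_p·σ. Here z_{0.09} = -1.341, z_{0.61} = 0.2793.
So -0.103 = μ − 1.341σ and -0.0522 = μ + 0.2793σ.
Subtracting: σ = (-0.0522 − -0.103)/(0.2793 − (-1.341)) = 0.031.
Then μ = -0.103 − (-1.341)·0.031 = -0.061.

μ = -0.061, σ = 0.031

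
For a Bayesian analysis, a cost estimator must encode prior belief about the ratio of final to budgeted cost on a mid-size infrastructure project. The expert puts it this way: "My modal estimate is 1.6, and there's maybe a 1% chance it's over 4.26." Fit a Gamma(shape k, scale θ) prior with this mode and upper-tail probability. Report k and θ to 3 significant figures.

Gamma(k,θ) with k>1 has mode (k−1)θ, so θ = 1.6/(k−1).
Need P(X < 4.26) = 0.99 with θ tied to k this way. Start at k = 2, θ = 1.6: P(X<4.26) ≈ 0.744.
Too low — raise k to concentrate. Iterating converges to k ≈ 5.83.
Then θ = 1.6/(5.83−1) ≈ 0.331.

k ≈ 5.83, θ ≈ 0.331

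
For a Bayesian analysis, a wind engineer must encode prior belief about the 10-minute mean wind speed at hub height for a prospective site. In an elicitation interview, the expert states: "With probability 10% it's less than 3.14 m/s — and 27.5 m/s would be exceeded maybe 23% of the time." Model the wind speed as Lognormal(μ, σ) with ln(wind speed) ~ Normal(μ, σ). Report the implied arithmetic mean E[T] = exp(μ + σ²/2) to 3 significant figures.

E[T] ≈ 22.1 m/s

If T ~ Lognormal(μ,σ) then ln T ~ Normal(μ,σ), so the p-quantile of ln T is μ + z_p·σ.
ln(3.14) = 1.144 and ln(27.5) = 3.314; z_{0.1} = -1.282, z_{0.77} = 0.7388.
σ = (3.314 − 1.144)/(0.7388 − (-1.282)) = 1.074.
μ = 1.144 − (-1.282)·1.074 = 2.521.
E[T] = exp(μ + σ²/2) = exp(2.521 + 0.5768) = 22.1 m/s.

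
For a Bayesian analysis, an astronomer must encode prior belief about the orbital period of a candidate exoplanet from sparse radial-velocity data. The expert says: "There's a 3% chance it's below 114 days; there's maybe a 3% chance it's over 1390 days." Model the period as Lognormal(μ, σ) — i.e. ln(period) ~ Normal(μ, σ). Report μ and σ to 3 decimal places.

μ ≈ 5.987, σ ≈ 0.665

If T ~ Lognormal(μ,σ) then ln T ~ Normal(μ,σ), so the p-quantile of ln T is μ + z_p·σ.
ln(114) = 4.736 and ln(1390) = 7.237; z_{0.03} = -1.881, z_{0.97} = 1.881.
σ = (7.237 − 4.736)/(1.881 − (-1.881)) = 0.665.
μ = 4.736 − (-1.881)·0.665 = 5.987.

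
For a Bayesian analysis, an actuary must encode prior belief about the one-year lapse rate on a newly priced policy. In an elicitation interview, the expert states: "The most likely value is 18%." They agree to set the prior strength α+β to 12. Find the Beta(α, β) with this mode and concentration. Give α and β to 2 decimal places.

For α,β > 1 the Beta mode is (α−1)/(α+β−2). With α+β = 12, the mode is (α−1)/10.
Set (α−1)/10 = 0.18 → α = 1 + 0.18·10 = 2.80.
β = 12 − α = 9.20.

α = 2.80, β = 9.20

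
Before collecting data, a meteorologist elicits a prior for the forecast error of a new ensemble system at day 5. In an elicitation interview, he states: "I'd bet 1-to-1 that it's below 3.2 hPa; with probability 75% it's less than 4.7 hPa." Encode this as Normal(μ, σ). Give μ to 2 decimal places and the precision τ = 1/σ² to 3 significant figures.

μ = 3.20, τ = 0.202

The p-quantile of Normal(μ,σ) is μ + z_p·σ, with z_{0.5} = 0 and z_{0.75} = 0.6745.
Eliminate σ: μ = (z₂·x₁ − z₁·x₂)/(z₂ − z₁) = (0.6745·3.2 − (0)·4.7)/0.6745 = 3.20.
Then σ = (x₂ − x₁)/(z₂ − z₁) = (4.7 − 3.2)/0.6745 = 2.22.
Precision τ = 1/σ² = 1/2.224² = 0.202.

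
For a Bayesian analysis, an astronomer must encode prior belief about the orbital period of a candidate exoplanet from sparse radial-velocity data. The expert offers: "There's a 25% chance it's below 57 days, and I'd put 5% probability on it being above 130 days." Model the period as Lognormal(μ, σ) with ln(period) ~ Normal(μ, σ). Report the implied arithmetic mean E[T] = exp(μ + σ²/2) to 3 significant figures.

E[T] ≈ 77.2 days

If T ~ Lognormal(μ,σ) then ln T ~ Normal(μ,σ), so the p-quantile of ln T is μ + z_p·σ.
ln(57) = 4.043 and ln(130) = 4.868; z_{0.25} = -0.6745, z_{0.95} = 1.645.
σ = (4.868 − 4.043)/(1.645 − (-0.6745)) = 0.355.
μ = 4.043 − (-0.6745)·0.355 = 4.283.
E[T] = exp(μ + σ²/2) = exp(4.283 + 0.0632) = 77.2 days.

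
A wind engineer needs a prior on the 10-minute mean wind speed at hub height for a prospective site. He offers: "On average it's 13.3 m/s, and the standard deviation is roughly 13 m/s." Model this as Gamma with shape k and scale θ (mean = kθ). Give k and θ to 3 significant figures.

For Gamma(k, scale θ): mean = kθ, variance = kθ², so CV = 1/√k.
CV = SD/mean = 13/13.3 = 0.9774, hence k = 1/CV² = 1.05.
Then θ = mean/k = 13.3/1.05 = 12.7.

k ≈ 1.05, θ ≈ 12.7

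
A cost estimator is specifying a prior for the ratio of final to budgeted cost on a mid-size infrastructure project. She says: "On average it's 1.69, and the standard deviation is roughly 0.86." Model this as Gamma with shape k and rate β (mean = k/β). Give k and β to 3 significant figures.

k ≈ 3.86, β ≈ 2.29

For Gamma(k, rate β): mean = k/β, variance = k/β², so CV = 1/√k.
CV = SD/mean = 0.86/1.69 = 0.5089, hence k = 1/CV² = 3.86.
Then β = k/mean = 3.86/1.69 = 2.29.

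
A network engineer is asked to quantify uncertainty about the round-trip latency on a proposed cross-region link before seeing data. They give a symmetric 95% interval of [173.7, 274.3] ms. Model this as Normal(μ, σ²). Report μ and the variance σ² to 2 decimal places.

μ = 224.00, σ² = 658.63

A symmetric 95% interval runs μ ± z·σ with z = 1.96.
Half-width = 50.3, so σ = 50.3/1.96 = 25.664 and σ² = 658.63.
μ is the interval midpoint, 224.00.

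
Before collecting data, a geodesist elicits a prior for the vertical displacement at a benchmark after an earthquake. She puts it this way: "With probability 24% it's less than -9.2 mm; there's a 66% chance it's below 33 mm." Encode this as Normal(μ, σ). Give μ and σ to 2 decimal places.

The p-quantile of Normal(μ,σ) is μ + z_p·σ, with z_{0.24} = -0.7063 and z_{0.66} = 0.4125.
Eliminate σ: μ = (z₂·x₁ − z₁·x₂)/(z₂ − z₁) = (0.4125·-9.2 − (-0.7063)·33)/1.119 = 17.44.
Then σ = (x₂ − x₁)/(z₂ − z₁) = (33 − -9.2)/1.119 = 37.72.

μ = 17.44, σ = 37.72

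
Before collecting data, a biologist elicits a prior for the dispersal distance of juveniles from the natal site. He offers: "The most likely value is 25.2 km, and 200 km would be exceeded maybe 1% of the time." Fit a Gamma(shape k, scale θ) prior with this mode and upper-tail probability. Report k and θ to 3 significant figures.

Gamma(k,θ) with k>1 has mode (k−1)θ, so θ = 25.2/(k−1).
Need P(X < 200) = 0.99 with θ tied to k this way. Start at k = 2, θ = 25.2: P(X<200) ≈ 0.997.
Too high — lower k to spread out. Iterating converges to k ≈ 1.79.
Then θ = 25.2/(1.79−1) ≈ 32.1.

k ≈ 1.79, θ ≈ 32.1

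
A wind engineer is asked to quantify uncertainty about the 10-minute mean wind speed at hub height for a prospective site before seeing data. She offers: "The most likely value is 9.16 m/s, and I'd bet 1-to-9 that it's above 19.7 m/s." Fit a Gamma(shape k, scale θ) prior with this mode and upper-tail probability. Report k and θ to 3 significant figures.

Gamma(k,θ) with k>1 has mode (k−1)θ, so θ = 9.16/(k−1).
Need P(X < 19.7) = 0.9 with θ tied to k this way. Start at k = 2, θ = 9.16: P(X<19.7) ≈ 0.633.
Too low — raise k to concentrate. Iterating converges to k ≈ 4.28.
Then θ = 9.16/(4.28−1) ≈ 2.79.

k ≈ 4.28, θ ≈ 2.79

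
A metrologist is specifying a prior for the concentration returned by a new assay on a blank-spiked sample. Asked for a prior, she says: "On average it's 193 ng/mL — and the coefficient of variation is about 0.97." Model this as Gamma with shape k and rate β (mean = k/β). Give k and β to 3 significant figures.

For Gamma(k, rate β): mean = k/β, variance = k/β², so CV = 1/√k.
CV = 0.97, hence k = 1/CV² = 1.06.
Then β = k/mean = 1.06/193 = 0.00551.

k ≈ 1.06, β ≈ 0.00551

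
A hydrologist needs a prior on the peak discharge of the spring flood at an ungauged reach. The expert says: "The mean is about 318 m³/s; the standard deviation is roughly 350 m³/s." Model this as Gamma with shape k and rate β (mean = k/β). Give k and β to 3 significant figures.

k ≈ 0.826, β ≈ 0.0026

For Gamma(k, rate β): mean = k/β, variance = k/β², so CV = 1/√k.
CV = SD/mean = 350/318 = 1.101, hence k = 1/CV² = 0.826.
Then β = k/mean = 0.826/318 = 0.0026.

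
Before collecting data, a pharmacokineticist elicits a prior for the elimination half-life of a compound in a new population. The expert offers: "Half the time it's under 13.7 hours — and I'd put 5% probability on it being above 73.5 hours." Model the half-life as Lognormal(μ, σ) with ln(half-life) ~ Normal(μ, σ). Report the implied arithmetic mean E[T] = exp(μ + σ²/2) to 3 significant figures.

If T ~ Lognormal(μ,σ) then ln T ~ Normal(μ,σ), so the p-quantile of ln T is μ + z_p·σ.
ln(13.7) = 2.617 and ln(73.5) = 4.297; z_{0.5} = 0, z_{0.95} = 1.645.
σ = (4.297 − 2.617)/(1.645 − (0)) = 1.021.
μ = 2.617 − (0)·1.021 = 2.617.
E[T] = exp(μ + σ²/2) = exp(2.617 + 0.5215) = 23.1 hours.

E[T] ≈ 23.1 hours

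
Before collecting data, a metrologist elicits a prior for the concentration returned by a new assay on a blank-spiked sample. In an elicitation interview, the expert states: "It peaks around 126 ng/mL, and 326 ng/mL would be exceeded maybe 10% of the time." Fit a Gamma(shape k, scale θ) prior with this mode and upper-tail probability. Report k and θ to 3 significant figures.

Gamma(k,θ) with k>1 has mode (k−1)θ, so θ = 126/(k−1).
Need P(X < 326) = 0.9 with θ tied to k this way. Start at k = 2, θ = 126: P(X<326) ≈ 0.730.
Too low — raise k to concentrate. Iterating converges to k ≈ 3.12.
Then θ = 126/(3.12−1) ≈ 59.4.

k ≈ 3.12, θ ≈ 59.4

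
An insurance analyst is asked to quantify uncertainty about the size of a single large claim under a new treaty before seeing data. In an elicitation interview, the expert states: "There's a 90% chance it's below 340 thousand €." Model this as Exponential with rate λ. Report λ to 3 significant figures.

λ ≈ 0.00677

P(T < 340.0) = 1 − e^(−λ·340.0) = 0.9, so λ = −ln(1−0.9)/340.0 = −ln(0.1)/340.0 = 0.00677.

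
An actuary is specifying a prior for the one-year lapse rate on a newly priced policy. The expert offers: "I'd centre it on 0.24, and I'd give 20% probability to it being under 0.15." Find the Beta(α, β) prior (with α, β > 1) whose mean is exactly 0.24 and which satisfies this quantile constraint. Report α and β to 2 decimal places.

α ≈ 3.97, β ≈ 12.58

With mean 0.24 fixed, write α = 0.24s, β = 0.76s where s = α+β.
Need P(θ < 0.15) = 0.2 under Beta(0.24s, 0.76s). Normal approximation: (q−m)/√(m(1−m)/s) ≈ z_{0.2} = -0.842, so s ≈ 0.24·0.76·(-0.842)²/(0.15−0.24)² = 16.0.
At s = 16.0: P(θ<0.15) ≈ 0.206. Adjusting to match 0.2 gives s ≈ 16.56.
So α = 0.24·16.56 ≈ 3.97, β = 0.76·16.56 ≈ 12.58.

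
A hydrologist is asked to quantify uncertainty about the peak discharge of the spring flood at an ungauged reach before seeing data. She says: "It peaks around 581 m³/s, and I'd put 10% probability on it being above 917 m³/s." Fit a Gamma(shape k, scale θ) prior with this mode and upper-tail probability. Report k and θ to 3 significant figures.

k ≈ 10, θ ≈ 64.5

Gamma(k,θ) with k>1 has mode (k−1)θ, so θ = 581/(k−1).
Need P(X < 917) = 0.9 with θ tied to k this way. Start at k = 2, θ = 581: P(X<917) ≈ 0.468.
Too low — raise k to concentrate. Iterating converges to k ≈ 10.
Then θ = 581/(10−1) ≈ 64.5.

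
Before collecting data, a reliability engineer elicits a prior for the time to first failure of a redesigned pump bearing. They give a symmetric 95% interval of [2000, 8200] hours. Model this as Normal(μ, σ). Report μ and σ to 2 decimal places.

μ = 5100.00, σ = 1581.66

A symmetric 95% interval runs μ ± z·σ with z = 1.96.
Half-width = 3100, so σ = 3100/1.96 = 1581.66.
μ is the interval midpoint, 5100.00.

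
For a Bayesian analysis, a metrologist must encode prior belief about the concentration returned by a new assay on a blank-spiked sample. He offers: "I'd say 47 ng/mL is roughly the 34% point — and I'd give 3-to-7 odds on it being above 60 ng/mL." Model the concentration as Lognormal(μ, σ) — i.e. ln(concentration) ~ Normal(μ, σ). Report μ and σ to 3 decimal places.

If T ~ Lognormal(μ,σ) then ln T ~ Normal(μ,σ), so the p-quantile of ln T is μ + z_p·σ.
ln(47) = 3.85 and ln(60) = 4.094; z_{0.34} = -0.4125, z_{0.7} = 0.5244.
σ = (4.094 − 3.85)/(0.5244 − (-0.4125)) = 0.261.
μ = 3.85 − (-0.4125)·0.261 = 3.958.

μ ≈ 3.958, σ ≈ 0.261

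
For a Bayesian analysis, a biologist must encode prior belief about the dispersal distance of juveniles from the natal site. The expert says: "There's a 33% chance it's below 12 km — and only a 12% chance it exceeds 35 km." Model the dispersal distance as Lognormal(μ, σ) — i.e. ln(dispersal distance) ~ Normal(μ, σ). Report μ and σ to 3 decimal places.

If T ~ Lognormal(μ,σ) then ln T ~ Normal(μ,σ), so the p-quantile of ln T is μ + z_p·σ.
ln(12) = 2.485 and ln(35) = 3.555; z_{0.33} = -0.4399, z_{0.88} = 1.175.
σ = (3.555 − 2.485)/(1.175 − (-0.4399)) = 0.663.
μ = 2.485 − (-0.4399)·0.663 = 2.777.

μ ≈ 2.777, σ ≈ 0.663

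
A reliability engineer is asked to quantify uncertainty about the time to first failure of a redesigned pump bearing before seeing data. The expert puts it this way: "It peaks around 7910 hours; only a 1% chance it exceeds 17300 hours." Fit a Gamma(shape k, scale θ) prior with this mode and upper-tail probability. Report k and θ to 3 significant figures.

k ≈ 8.88, θ ≈ 1000

Gamma(k,θ) with k>1 has mode (k−1)θ, so θ = 7910/(k−1).
Need P(X < 17300) = 0.99 with θ tied to k this way. Start at k = 2, θ = 7910: P(X<17300) ≈ 0.642.
Too low — raise k to concentrate. Iterating converges to k ≈ 8.88.
Then θ = 7910/(8.88−1) ≈ 1000.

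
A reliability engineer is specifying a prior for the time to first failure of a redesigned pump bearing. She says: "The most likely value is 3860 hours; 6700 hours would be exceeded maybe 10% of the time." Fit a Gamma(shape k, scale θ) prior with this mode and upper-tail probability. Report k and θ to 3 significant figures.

Gamma(k,θ) with k>1 has mode (k−1)θ, so θ = 3860/(k−1).
Need P(X < 6700) = 0.9 with θ tied to k this way. Start at k = 2, θ = 3860: P(X<6700) ≈ 0.518.
Too low — raise k to concentrate. Iterating converges to k ≈ 7.24.
Then θ = 3860/(7.24−1) ≈ 619.

k ≈ 7.24, θ ≈ 619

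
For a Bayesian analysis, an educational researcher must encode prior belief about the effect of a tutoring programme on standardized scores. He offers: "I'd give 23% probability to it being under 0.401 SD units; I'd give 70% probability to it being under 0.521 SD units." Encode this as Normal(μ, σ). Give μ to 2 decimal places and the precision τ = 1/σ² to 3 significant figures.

μ = 0.47, τ = 111

The p-quantile of Normal(μ,σ) is μ + z_p·σ, with z_{0.23} = -0.7388 and z_{0.7} = 0.5244.
Eliminate σ: μ = (z₂·x₁ − z₁·x₂)/(z₂ − z₁) = (0.5244·0.401 − (-0.7388)·0.521)/1.263 = 0.47.
Then σ = (x₂ − x₁)/(z₂ − z₁) = (0.521 − 0.401)/1.263 = 0.09.
Precision τ = 1/σ² = 1/0.09499² = 111.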